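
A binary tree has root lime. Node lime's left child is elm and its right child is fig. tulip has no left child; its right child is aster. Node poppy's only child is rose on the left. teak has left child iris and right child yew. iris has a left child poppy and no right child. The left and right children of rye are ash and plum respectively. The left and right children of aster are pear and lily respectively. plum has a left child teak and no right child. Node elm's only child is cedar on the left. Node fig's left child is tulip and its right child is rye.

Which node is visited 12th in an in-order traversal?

In-order visits the left subtree, then the node, then the right subtree.
At lime: go left to elm.
  At elm: go left to cedar.
    cedar is a leaf — visit cedar.
  Visit elm.
  At elm: no right child.
Visit lime.
At lime: go right to fig.
  At fig: go left to tulip.
    At tulip: no left child.
    Visit tulip.
    At tulip: go right to aster.
      At aster: go left to pear.
        pear is a leaf — visit pear.
      Visit aster.
      At aster: go right to lily.
        lily is a leaf — visit lily.
  Visit fig.
  At fig: go right to rye.
    At rye: go left to ash.
      ash is a leaf — visit ash.
    Visit rye.
    At rye: go right to plum.
      At plum: go left to teak.
        At teak: go left to iris.
          At iris: go left to poppy.
            At poppy: go left to rose.
              rose is a leaf — visit rose.
            Visit poppy.
            At poppy: no right child.
          Visit iris.
          At iris: no right child.
        Visit teak.
        At teak: go right to yew.
          yew is a leaf — visit yew.
      Visit plum.
      At plum: no right child.
Full in-order sequence: cedar, elm, lime, tulip, pear, aster, lily, fig, ash, rye, rose, poppy, iris, teak, yew, plum.

poppy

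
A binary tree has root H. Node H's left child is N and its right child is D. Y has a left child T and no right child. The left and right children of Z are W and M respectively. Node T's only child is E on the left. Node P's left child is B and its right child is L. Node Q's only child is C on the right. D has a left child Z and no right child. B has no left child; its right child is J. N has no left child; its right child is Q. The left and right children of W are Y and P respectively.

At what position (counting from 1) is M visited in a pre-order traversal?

Pre-order visits the node, then its left subtree, then its right subtree.
Visit H.
At H: go left to N.
  Visit N.
  At N: no left child.
  At N: go right to Q.
    Visit Q.
    At Q: no left child.
    At Q: go right to C.
      C is a leaf — visit C.
At H: go right to D.
  Visit D.
  At D: go left to Z.
    Visit Z.
    At Z: go left to W.
      Visit W.
      At W: go left to Y.
        Visit Y.
        At Y: go left to T.
          Visit T.
          At T: go left to E.
            E is a leaf — visit E.
          At T: no right child.
        At Y: no right child.
      At W: go right to P.
        Visit P.
        At P: go left to B.
          Visit B.
          At B: no left child.
          At B: go right to J.
            J is a leaf — visit J.
        At P: go right to L.
          L is a leaf — visit L.
    At Z: go right to M.
      M is a leaf — visit M.
  At D: no right child.
Full pre-order sequence: H, N, Q, C, D, Z, W, Y, T, E, P, B, J, L, M.

15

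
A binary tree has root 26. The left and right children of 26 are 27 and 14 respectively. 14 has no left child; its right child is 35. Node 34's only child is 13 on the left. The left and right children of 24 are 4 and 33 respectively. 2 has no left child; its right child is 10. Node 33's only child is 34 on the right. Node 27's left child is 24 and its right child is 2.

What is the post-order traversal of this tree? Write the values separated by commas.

4, 13, 34, 33, 24, 10, 2, 27, 35, 14, 26

Post-order visits the left subtree, then the right subtree, then the node.
At 26: go left to 27.
  At 27: go left to 24.
    At 24: go left to 4.
      4 is a leaf — visit 4.
    At 24: go right to 33.
      At 33: no left child.
      At 33: go right to 34.
        At 34: go left to 13.
          13 is a leaf — visit 13.
        At 34: no right child.
        Visit 34.
      Visit 33.
    Visit 24.
  At 27: go right to 2.
    At 2: no left child.
    At 2: go right to 10.
      10 is a leaf — visit 10.
    Visit 2.
  Visit 27.
At 26: go right to 14.
  At 14: no left child.
  At 14: go right to 35.
    35 is a leaf — visit 35.
  Visit 14.
Visit 26.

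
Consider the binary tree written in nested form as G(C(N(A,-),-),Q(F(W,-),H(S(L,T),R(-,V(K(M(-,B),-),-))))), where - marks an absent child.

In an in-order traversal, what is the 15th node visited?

K

In-order visits the left subtree, then the node, then the right subtree.
At G: go left to C.
  At C: go left to N.
    At N: go left to A.
      A is a leaf — visit A.
    Visit N.
    At N: no right child.
  Visit C.
  At C: no right child.
Visit G.
At G: go right to Q.
  At Q: go left to F.
    At F: go left to W.
      W is a leaf — visit W.
    Visit F.
    At F: no right child.
  Visit Q.
  At Q: go right to H.
    At H: go left to S.
      At S: go left to L.
        L is a leaf — visit L.
      Visit S.
      At S: go right to T.
        T is a leaf — visit T.
    Visit H.
    At H: go right to R.
      At R: no left child.
      Visit R.
      At R: go right to V.
        At V: go left to K.
          At K: go left to M.
            At M: no left child.
            Visit M.
            At M: go right to B.
              B is a leaf — visit B.
          Visit K.
          At K: no right child.
        Visit V.
        At V: no right child.
Full in-order sequence: A, N, C, G, W, F, Q, L, S, T, H, R, M, B, K, V.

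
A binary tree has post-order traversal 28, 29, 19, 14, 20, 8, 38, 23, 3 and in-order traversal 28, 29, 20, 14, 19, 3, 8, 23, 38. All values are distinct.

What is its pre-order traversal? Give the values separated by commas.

The last element of post-order is the root; it splits in-order into left and right subtrees.
Root 3: left subtree has 5 nodes {28, 29, 20, 14, 19}, right has 3 {8, 23, 38}.
  Root 20: left subtree has 2 nodes {28, 29}, right has 2 {14, 19}.
    Root 29: left subtree has 1 node {28}, right has 0 { }.
    Root 14: left subtree has 0 nodes { }, right has 1 {19}.
  Root 23: left subtree has 1 node {8}, right has 1 {38}.

3, 20, 29, 28, 14, 19, 23, 8, 38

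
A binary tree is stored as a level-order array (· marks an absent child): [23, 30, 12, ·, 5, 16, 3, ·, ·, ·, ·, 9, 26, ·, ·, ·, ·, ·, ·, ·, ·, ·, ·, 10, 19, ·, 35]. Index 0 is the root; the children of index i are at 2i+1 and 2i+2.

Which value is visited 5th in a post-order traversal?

Post-order visits the left subtree, then the right subtree, then the node.
At 23: go left to 30.
  At 30: no left child.
  At 30: go right to 5.
    5 is a leaf — visit 5.
  Visit 30.
At 23: go right to 12.
  At 12: go left to 16.
    At 16: go left to 9.
      At 9: go left to 10.
        10 is a leaf — visit 10.
      At 9: go right to 19.
        19 is a leaf — visit 19.
      Visit 9.
    At 16: go right to 26.
      At 26: no left child.
      At 26: go right to 35.
        35 is a leaf — visit 35.
      Visit 26.
    Visit 16.
  At 12: go right to 3.
    3 is a leaf — visit 3.
  Visit 12.
Visit 23.
Full post-order sequence: 5, 30, 10, 19, 9, 35, 26, 16, 3, 12, 23.

9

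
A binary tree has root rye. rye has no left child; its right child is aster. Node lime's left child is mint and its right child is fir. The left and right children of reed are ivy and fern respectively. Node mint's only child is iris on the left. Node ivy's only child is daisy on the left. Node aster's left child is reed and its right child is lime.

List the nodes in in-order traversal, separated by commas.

rye, daisy, ivy, reed, fern, aster, iris, mint, lime, fir

In-order visits the left subtree, then the node, then the right subtree.
At rye: no left child.
Visit rye.
At rye: go right to aster.
  At aster: go left to reed.
    At reed: go left to ivy.
      At ivy: go left to daisy.
        daisy is a leaf — visit daisy.
      Visit ivy.
      At ivy: no right child.
    Visit reed.
    At reed: go right to fern.
      fern is a leaf — visit fern.
  Visit aster.
  At aster: go right to lime.
    At lime: go left to mint.
      At mint: go left to iris.
        iris is a leaf — visit iris.
      Visit mint.
      At mint: no right child.
    Visit lime.
    At lime: go right to fir.
      fir is a leaf — visit fir.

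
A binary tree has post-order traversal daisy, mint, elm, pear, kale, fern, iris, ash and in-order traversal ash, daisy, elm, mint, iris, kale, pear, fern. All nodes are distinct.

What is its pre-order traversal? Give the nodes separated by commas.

The last element of post-order is the root; it splits in-order into left and right subtrees.
Root ash: left subtree has 0 nodes { }, right has 7 {daisy, elm, mint, iris, kale, pear, fern}.
  Root iris: left subtree has 3 nodes {daisy, elm, mint}, right has 3 {kale, pear, fern}.
    Root elm: left subtree has 1 node {daisy}, right has 1 {mint}.
    Root fern: left subtree has 2 nodes {kale, pear}, right has 0 { }.
      Root kale: left subtree has 0 nodes { }, right has 1 {pear}.

ash, iris, elm, daisy, mint, fern, kale, pear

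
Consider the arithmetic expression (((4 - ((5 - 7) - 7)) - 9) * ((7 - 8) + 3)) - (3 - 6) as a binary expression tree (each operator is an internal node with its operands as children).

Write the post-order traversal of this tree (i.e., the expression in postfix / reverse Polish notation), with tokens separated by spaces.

4 5 7 - 7 - - 9 - 7 8 - 3 + * 3 6 - -

Post-order on an expression tree gives postfix notation: for each operator, emit left operand, right operand, then the operator.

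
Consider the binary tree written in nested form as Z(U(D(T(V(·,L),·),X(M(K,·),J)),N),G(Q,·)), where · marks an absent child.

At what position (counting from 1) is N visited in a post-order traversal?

Post-order visits the left subtree, then the right subtree, then the node.
At Z: go left to U.
  At U: go left to D.
    At D: go left to T.
      At T: go left to V.
        At V: no left child.
        At V: go right to L.
          L is a leaf — visit L.
        Visit V.
      At T: no right child.
      Visit T.
    At D: go right to X.
      At X: go left to M.
        At M: go left to K.
          K is a leaf — visit K.
        At M: no right child.
        Visit M.
      At X: go right to J.
        J is a leaf — visit J.
      Visit X.
    Visit D.
  At U: go right to N.
    N is a leaf — visit N.
  Visit U.
At Z: go right to G.
  At G: go left to Q.
    Q is a leaf — visit Q.
  At G: no right child.
  Visit G.
Visit Z.
Full post-order sequence: L, V, T, K, M, J, X, D, N, U, Q, G, Z.

9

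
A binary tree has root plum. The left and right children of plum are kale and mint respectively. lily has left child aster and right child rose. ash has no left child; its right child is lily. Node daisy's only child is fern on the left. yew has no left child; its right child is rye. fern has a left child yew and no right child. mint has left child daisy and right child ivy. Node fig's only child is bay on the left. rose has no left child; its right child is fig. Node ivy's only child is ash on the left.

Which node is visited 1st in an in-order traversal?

In-order visits the left subtree, then the node, then the right subtree.
At plum: go left to kale.
  kale is a leaf — visit kale.
Visit plum.
At plum: go right to mint.
  At mint: go left to daisy.
    At daisy: go left to fern.
      At fern: go left to yew.
        At yew: no left child.
        Visit yew.
        At yew: go right to rye.
          rye is a leaf — visit rye.
      Visit fern.
      At fern: no right child.
    Visit daisy.
    At daisy: no right child.
  Visit mint.
  At mint: go right to ivy.
    At ivy: go left to ash.
      At ash: no left child.
      Visit ash.
      At ash: go right to lily.
        At lily: go left to aster.
          aster is a leaf — visit aster.
        Visit lily.
        At lily: go right to rose.
          At rose: no left child.
          Visit rose.
          At rose: go right to fig.
            At fig: go left to bay.
              bay is a leaf — visit bay.
            Visit fig.
            At fig: no right child.
    Visit ivy.
    At ivy: no right child.
Full in-order sequence: kale, plum, yew, rye, fern, daisy, mint, ash, aster, lily, rose, bay, fig, ivy.

kale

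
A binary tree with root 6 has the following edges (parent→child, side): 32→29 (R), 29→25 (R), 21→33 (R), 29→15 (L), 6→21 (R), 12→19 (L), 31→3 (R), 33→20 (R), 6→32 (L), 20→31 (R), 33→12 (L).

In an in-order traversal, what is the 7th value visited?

19

In-order visits the left subtree, then the node, then the right subtree.
At 6: go left to 32.
  At 32: no left child.
  Visit 32.
  At 32: go right to 29.
    At 29: go left to 15.
      15 is a leaf — visit 15.
    Visit 29.
    At 29: go right to 25.
      25 is a leaf — visit 25.
Visit 6.
At 6: go right to 21.
  At 21: no left child.
  Visit 21.
  At 21: go right to 33.
    At 33: go left to 12.
      At 12: go left to 19.
        19 is a leaf — visit 19.
      Visit 12.
      At 12: no right child.
    Visit 33.
    At 33: go right to 20.
      At 20: no left child.
      Visit 20.
      At 20: go right to 31.
        At 31: no left child.
        Visit 31.
        At 31: go right to 3.
          3 is a leaf — visit 3.
Full in-order sequence: 32, 15, 29, 25, 6, 21, 19, 12, 33, 20, 31, 3.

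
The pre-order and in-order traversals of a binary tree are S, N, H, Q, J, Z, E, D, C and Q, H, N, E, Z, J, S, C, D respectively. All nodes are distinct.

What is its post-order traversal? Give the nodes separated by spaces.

Q H E Z J N C D S

The first element of pre-order is the root; it splits in-order into left and right subtrees.
Root S: left subtree has 6 nodes {Q, H, N, E, Z, J}, right has 2 {C, D}.
  Root N: left subtree has 2 nodes {Q, H}, right has 3 {E, Z, J}.
    Root H: left subtree has 1 node {Q}, right has 0 { }.
    Root J: left subtree has 2 nodes {E, Z}, right has 0 { }.
      Root Z: left subtree has 1 node {E}, right has 0 { }.
  Root D: left subtree has 1 node {C}, right has 0 { }.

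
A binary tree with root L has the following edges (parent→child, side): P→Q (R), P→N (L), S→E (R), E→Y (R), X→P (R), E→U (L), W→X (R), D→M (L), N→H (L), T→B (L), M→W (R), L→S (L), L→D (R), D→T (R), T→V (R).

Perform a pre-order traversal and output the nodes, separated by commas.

L, S, E, U, Y, D, M, W, X, P, N, H, Q, T, B, V

Pre-order visits the node, then its left subtree, then its right subtree.
Visit L.
At L: go left to S.
  Visit S.
  At S: no left child.
  At S: go right to E.
    Visit E.
    At E: go left to U.
      U is a leaf — visit U.
    At E: go right to Y.
      Y is a leaf — visit Y.
At L: go right to D.
  Visit D.
  At D: go left to M.
    Visit M.
    At M: no left child.
    At M: go right to W.
      Visit W.
      At W: no left child.
      At W: go right to X.
        Visit X.
        At X: no left child.
        At X: go right to P.
          Visit P.
          At P: go left to N.
            Visit N.
            At N: go left to H.
              H is a leaf — visit H.
            At N: no right child.
          At P: go right to Q.
            Q is a leaf — visit Q.
  At D: go right to T.
    Visit T.
    At T: go left to B.
      B is a leaf — visit B.
    At T: go right to V.
      V is a leaf — visit V.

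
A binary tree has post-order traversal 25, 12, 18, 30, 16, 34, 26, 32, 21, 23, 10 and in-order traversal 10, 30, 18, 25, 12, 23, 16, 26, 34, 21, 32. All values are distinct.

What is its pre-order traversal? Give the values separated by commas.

10, 23, 30, 18, 12, 25, 21, 26, 16, 34, 32

The last element of post-order is the root; it splits in-order into left and right subtrees.
Root 10: left subtree has 0 nodes { }, right has 10 {30, 18, 25, 12, 23, 16, 26, 34, 21, 32}.
  Root 23: left subtree has 4 nodes {30, 18, 25, 12}, right has 5 {16, 26, 34, 21, 32}.
    Root 30: left subtree has 0 nodes { }, right has 3 {18, 25, 12}.
      Root 18: left subtree has 0 nodes { }, right has 2 {25, 12}.
        Root 12: left subtree has 1 node {25}, right has 0 { }.
    Root 21: left subtree has 3 nodes {16, 26, 34}, right has 1 {32}.
      Root 26: left subtree has 1 node {16}, right has 1 {34}.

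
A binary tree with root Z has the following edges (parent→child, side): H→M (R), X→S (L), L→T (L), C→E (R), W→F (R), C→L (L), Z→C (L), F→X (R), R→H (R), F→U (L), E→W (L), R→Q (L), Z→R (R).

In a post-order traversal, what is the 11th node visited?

M

Post-order visits the left subtree, then the right subtree, then the node.
At Z: go left to C.
  At C: go left to L.
    At L: go left to T.
      T is a leaf — visit T.
    At L: no right child.
    Visit L.
  At C: go right to E.
    At E: go left to W.
      At W: no left child.
      At W: go right to F.
        At F: go left to U.
          U is a leaf — visit U.
        At F: go right to X.
          At X: go left to S.
            S is a leaf — visit S.
          At X: no right child.
          Visit X.
        Visit F.
      Visit W.
    At E: no right child.
    Visit E.
  Visit C.
At Z: go right to R.
  At R: go left to Q.
    Q is a leaf — visit Q.
  At R: go right to H.
    At H: no left child.
    At H: go right to M.
      M is a leaf — visit M.
    Visit H.
  Visit R.
Visit Z.
Full post-order sequence: T, L, U, S, X, F, W, E, C, Q, M, H, R, Z.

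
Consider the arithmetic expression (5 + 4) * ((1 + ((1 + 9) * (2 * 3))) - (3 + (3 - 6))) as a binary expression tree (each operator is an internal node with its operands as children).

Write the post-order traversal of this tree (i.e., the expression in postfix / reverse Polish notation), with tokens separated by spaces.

5 4 + 1 1 9 + 2 3 * * + 3 3 6 - + - *

Post-order on an expression tree gives postfix notation: for each operator, emit left operand, right operand, then the operator.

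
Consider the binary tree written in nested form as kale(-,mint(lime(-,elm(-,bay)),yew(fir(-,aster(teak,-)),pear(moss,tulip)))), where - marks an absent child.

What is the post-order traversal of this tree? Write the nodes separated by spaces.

bay elm lime teak aster fir moss tulip pear yew mint kale

Post-order visits the left subtree, then the right subtree, then the node.
At kale: no left child.
At kale: go right to mint.
  At mint: go left to lime.
    At lime: no left child.
    At lime: go right to elm.
      At elm: no left child.
      At elm: go right to bay.
        bay is a leaf — visit bay.
      Visit elm.
    Visit lime.
  At mint: go right to yew.
    At yew: go left to fir.
      At fir: no left child.
      At fir: go right to aster.
        At aster: go left to teak.
          teak is a leaf — visit teak.
        At aster: no right child.
        Visit aster.
      Visit fir.
    At yew: go right to pear.
      At pear: go left to moss.
        moss is a leaf — visit moss.
      At pear: go right to tulip.
        tulip is a leaf — visit tulip.
      Visit pear.
    Visit yew.
  Visit mint.
Visit kale.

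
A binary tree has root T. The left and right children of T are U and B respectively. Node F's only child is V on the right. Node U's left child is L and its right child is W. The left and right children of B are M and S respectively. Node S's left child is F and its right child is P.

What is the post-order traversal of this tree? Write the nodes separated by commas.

Post-order visits the left subtree, then the right subtree, then the node.
At T: go left to U.
  At U: go left to L.
    L is a leaf — visit L.
  At U: go right to W.
    W is a leaf — visit W.
  Visit U.
At T: go right to B.
  At B: go left to M.
    M is a leaf — visit M.
  At B: go right to S.
    At S: go left to F.
      At F: no left child.
      At F: go right to V.
        V is a leaf — visit V.
      Visit F.
    At S: go right to P.
      P is a leaf — visit P.
    Visit S.
  Visit B.
Visit T.

L, W, U, M, V, F, P, S, B, T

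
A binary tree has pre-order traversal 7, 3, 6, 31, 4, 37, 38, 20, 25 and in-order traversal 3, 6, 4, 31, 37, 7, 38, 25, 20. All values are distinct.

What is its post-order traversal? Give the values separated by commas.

The first element of pre-order is the root; it splits in-order into left and right subtrees.
Root 7: left subtree has 5 nodes {3, 6, 4, 31, 37}, right has 3 {38, 25, 20}.
  Root 3: left subtree has 0 nodes { }, right has 4 {6, 4, 31, 37}.
    Root 6: left subtree has 0 nodes { }, right has 3 {4, 31, 37}.
      Root 31: left subtree has 1 node {4}, right has 1 {37}.
  Root 38: left subtree has 0 nodes { }, right has 2 {25, 20}.
    Root 20: left subtree has 1 node {25}, right has 0 { }.

4, 37, 31, 6, 3, 25, 20, 38, 7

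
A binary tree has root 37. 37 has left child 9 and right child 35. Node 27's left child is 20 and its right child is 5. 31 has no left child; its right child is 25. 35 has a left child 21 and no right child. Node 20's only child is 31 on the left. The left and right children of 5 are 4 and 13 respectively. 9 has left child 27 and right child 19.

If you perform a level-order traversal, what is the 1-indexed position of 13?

11

Level-order visits nodes level by level from the root, left to right within each level.
Level 0: 37
Level 1: 9, 35
Level 2: 27, 19, 21
Level 3: 20, 5
Level 4: 31, 4, 13
Level 5: 25
Full level-order sequence: 37, 9, 35, 27, 19, 21, 20, 5, 31, 4, 13, 25.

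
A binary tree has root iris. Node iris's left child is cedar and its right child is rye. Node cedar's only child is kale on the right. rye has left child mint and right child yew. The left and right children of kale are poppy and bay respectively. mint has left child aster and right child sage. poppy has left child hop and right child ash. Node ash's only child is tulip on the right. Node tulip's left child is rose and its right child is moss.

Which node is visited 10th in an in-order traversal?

iris

In-order visits the left subtree, then the node, then the right subtree.
At iris: go left to cedar.
  At cedar: no left child.
  Visit cedar.
  At cedar: go right to kale.
    At kale: go left to poppy.
      At poppy: go left to hop.
        hop is a leaf — visit hop.
      Visit poppy.
      At poppy: go right to ash.
        At ash: no left child.
        Visit ash.
        At ash: go right to tulip.
          At tulip: go left to rose.
            rose is a leaf — visit rose.
          Visit tulip.
          At tulip: go right to moss.
            moss is a leaf — visit moss.
    Visit kale.
    At kale: go right to bay.
      bay is a leaf — visit bay.
Visit iris.
At iris: go right to rye.
  At rye: go left to mint.
    At mint: go left to aster.
      aster is a leaf — visit aster.
    Visit mint.
    At mint: go right to sage.
      sage is a leaf — visit sage.
  Visit rye.
  At rye: go right to yew.
    yew is a leaf — visit yew.
Full in-order sequence: cedar, hop, poppy, ash, rose, tulip, moss, kale, bay, iris, aster, mint, sage, rye, yew.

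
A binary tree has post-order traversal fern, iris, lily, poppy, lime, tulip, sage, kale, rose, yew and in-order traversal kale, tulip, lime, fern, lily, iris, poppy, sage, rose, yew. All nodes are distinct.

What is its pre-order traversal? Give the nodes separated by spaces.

yew rose kale sage tulip lime poppy lily fern iris

The last element of post-order is the root; it splits in-order into left and right subtrees.
Root yew: left subtree has 9 nodes {kale, tulip, lime, fern, lily, iris, poppy, sage, rose}, right has 0 { }.
  Root rose: left subtree has 8 nodes {kale, tulip, lime, fern, lily, iris, poppy, sage}, right has 0 { }.
    Root kale: left subtree has 0 nodes { }, right has 7 {tulip, lime, fern, lily, iris, poppy, sage}.
      Root sage: left subtree has 6 nodes {tulip, lime, fern, lily, iris, poppy}, right has 0 { }.
        Root tulip: left subtree has 0 nodes { }, right has 5 {lime, fern, lily, iris, poppy}.
          Root lime: left subtree has 0 nodes { }, right has 4 {fern, lily, iris, poppy}.
            Root poppy: left subtree has 3 nodes {fern, lily, iris}, right has 0 { }.
              Root lily: left subtree has 1 node {fern}, right has 1 {iris}.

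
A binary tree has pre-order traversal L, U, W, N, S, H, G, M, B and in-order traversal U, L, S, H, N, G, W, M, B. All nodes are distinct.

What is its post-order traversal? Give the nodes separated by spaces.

The first element of pre-order is the root; it splits in-order into left and right subtrees.
Root L: left subtree has 1 node {U}, right has 7 {S, H, N, G, W, M, B}.
  Root W: left subtree has 4 nodes {S, H, N, G}, right has 2 {M, B}.
    Root N: left subtree has 2 nodes {S, H}, right has 1 {G}.
      Root S: left subtree has 0 nodes { }, right has 1 {H}.
    Root M: left subtree has 0 nodes { }, right has 1 {B}.

U H S G N B M W L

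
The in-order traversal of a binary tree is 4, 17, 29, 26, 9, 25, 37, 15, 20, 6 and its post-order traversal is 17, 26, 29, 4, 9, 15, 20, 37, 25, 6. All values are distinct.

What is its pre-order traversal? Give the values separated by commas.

6, 25, 9, 4, 29, 17, 26, 37, 20, 15

The last element of post-order is the root; it splits in-order into left and right subtrees.
Root 6: left subtree has 9 nodes {4, 17, 29, 26, 9, 25, 37, 15, 20}, right has 0 { }.
  Root 25: left subtree has 5 nodes {4, 17, 29, 26, 9}, right has 3 {37, 15, 20}.
    Root 9: left subtree has 4 nodes {4, 17, 29, 26}, right has 0 { }.
      Root 4: left subtree has 0 nodes { }, right has 3 {17, 29, 26}.
        Root 29: left subtree has 1 node {17}, right has 1 {26}.
    Root 37: left subtree has 0 nodes { }, right has 2 {15, 20}.
      Root 20: left subtree has 1 node {15}, right has 0 { }.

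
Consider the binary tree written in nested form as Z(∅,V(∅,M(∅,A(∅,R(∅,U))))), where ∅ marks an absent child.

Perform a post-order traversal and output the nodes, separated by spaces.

U R A M V Z

Post-order visits the left subtree, then the right subtree, then the node.
At Z: no left child.
At Z: go right to V.
  At V: no left child.
  At V: go right to M.
    At M: no left child.
    At M: go right to A.
      At A: no left child.
      At A: go right to R.
        At R: no left child.
        At R: go right to U.
          U is a leaf — visit U.
        Visit R.
      Visit A.
    Visit M.
  Visit V.
Visit Z.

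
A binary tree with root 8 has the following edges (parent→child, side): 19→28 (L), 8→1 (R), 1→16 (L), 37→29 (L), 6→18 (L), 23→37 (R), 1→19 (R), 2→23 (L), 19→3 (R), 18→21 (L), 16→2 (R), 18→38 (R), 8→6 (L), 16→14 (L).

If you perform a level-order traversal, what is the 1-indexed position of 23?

Level-order visits nodes level by level from the root, left to right within each level.
Level 0: 8
Level 1: 6, 1
Level 2: 18, 16, 19
Level 3: 21, 38, 14, 2, 28, 3
Level 4: 23
Level 5: 37
Level 6: 29
Full level-order sequence: 8, 6, 1, 18, 16, 19, 21, 38, 14, 2, 28, 3, 23, 37, 29.

13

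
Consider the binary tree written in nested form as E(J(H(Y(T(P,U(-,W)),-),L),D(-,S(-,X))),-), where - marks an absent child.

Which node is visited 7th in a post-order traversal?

H

Post-order visits the left subtree, then the right subtree, then the node.
At E: go left to J.
  At J: go left to H.
    At H: go left to Y.
      At Y: go left to T.
        At T: go left to P.
          P is a leaf — visit P.
        At T: go right to U.
          At U: no left child.
          At U: go right to W.
            W is a leaf — visit W.
          Visit U.
        Visit T.
      At Y: no right child.
      Visit Y.
    At H: go right to L.
      L is a leaf — visit L.
    Visit H.
  At J: go right to D.
    At D: no left child.
    At D: go right to S.
      At S: no left child.
      At S: go right to X.
        X is a leaf — visit X.
      Visit S.
    Visit D.
  Visit J.
At E: no right child.
Visit E.
Full post-order sequence: P, W, U, T, Y, L, H, X, S, D, J, E.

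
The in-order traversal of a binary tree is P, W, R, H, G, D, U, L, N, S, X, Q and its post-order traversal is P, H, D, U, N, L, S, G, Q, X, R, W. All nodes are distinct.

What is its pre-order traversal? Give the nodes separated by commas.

W, P, R, X, G, H, S, L, U, D, N, Q

The last element of post-order is the root; it splits in-order into left and right subtrees.
Root W: left subtree has 1 node {P}, right has 10 {R, H, G, D, U, L, N, S, X, Q}.
  Root R: left subtree has 0 nodes { }, right has 9 {H, G, D, U, L, N, S, X, Q}.
    Root X: left subtree has 7 nodes {H, G, D, U, L, N, S}, right has 1 {Q}.
      Root G: left subtree has 1 node {H}, right has 5 {D, U, L, N, S}.
        Root S: left subtree has 4 nodes {D, U, L, N}, right has 0 { }.
          Root L: left subtree has 2 nodes {D, U}, right has 1 {N}.
            Root U: left subtree has 1 node {D}, right has 0 { }.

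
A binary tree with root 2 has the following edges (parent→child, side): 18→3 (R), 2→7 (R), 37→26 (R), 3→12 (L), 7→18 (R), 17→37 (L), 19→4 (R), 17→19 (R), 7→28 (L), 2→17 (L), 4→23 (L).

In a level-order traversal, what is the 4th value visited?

37

Level-order visits nodes level by level from the root, left to right within each level.
Level 0: 2
Level 1: 17, 7
Level 2: 37, 19, 28, 18
Level 3: 26, 4, 3
Level 4: 23, 12
Full level-order sequence: 2, 17, 7, 37, 19, 28, 18, 26, 4, 3, 23, 12.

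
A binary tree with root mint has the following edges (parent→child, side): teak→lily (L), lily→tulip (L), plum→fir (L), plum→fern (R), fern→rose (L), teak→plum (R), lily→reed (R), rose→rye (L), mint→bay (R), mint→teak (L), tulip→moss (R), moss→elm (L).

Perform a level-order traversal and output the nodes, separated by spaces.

Level-order visits nodes level by level from the root, left to right within each level.
Level 0: mint
Level 1: teak, bay
Level 2: lily, plum
Level 3: tulip, reed, fir, fern
Level 4: moss, rose
Level 5: elm, rye

mint teak bay lily plum tulip reed fir fern moss rose elm rye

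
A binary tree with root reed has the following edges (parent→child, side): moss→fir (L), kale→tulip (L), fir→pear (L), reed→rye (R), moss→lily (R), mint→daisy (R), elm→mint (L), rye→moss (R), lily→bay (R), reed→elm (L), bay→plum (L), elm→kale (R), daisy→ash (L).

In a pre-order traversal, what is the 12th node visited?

Pre-order visits the node, then its left subtree, then its right subtree.
Visit reed.
At reed: go left to elm.
  Visit elm.
  At elm: go left to mint.
    Visit mint.
    At mint: no left child.
    At mint: go right to daisy.
      Visit daisy.
      At daisy: go left to ash.
        ash is a leaf — visit ash.
      At daisy: no right child.
  At elm: go right to kale.
    Visit kale.
    At kale: go left to tulip.
      tulip is a leaf — visit tulip.
    At kale: no right child.
At reed: go right to rye.
  Visit rye.
  At rye: no left child.
  At rye: go right to moss.
    Visit moss.
    At moss: go left to fir.
      Visit fir.
      At fir: go left to pear.
        pear is a leaf — visit pear.
      At fir: no right child.
    At moss: go right to lily.
      Visit lily.
      At lily: no left child.
      At lily: go right to bay.
        Visit bay.
        At bay: go left to plum.
          plum is a leaf — visit plum.
        At bay: no right child.
Full pre-order sequence: reed, elm, mint, daisy, ash, kale, tulip, rye, moss, fir, pear, lily, bay, plum.

lily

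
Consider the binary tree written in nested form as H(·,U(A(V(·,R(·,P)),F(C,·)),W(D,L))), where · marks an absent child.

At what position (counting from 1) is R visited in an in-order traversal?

3

In-order visits the left subtree, then the node, then the right subtree.
At H: no left child.
Visit H.
At H: go right to U.
  At U: go left to A.
    At A: go left to V.
      At V: no left child.
      Visit V.
      At V: go right to R.
        At R: no left child.
        Visit R.
        At R: go right to P.
          P is a leaf — visit P.
    Visit A.
    At A: go right to F.
      At F: go left to C.
        C is a leaf — visit C.
      Visit F.
      At F: no right child.
  Visit U.
  At U: go right to W.
    At W: go left to D.
      D is a leaf — visit D.
    Visit W.
    At W: go right to L.
      L is a leaf — visit L.
Full in-order sequence: H, V, R, P, A, C, F, U, D, W, L.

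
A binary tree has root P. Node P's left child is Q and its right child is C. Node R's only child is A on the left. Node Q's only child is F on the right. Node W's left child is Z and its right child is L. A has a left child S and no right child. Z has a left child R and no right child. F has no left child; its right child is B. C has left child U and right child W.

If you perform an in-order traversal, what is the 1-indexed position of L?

12

In-order visits the left subtree, then the node, then the right subtree.
At P: go left to Q.
  At Q: no left child.
  Visit Q.
  At Q: go right to F.
    At F: no left child.
    Visit F.
    At F: go right to B.
      B is a leaf — visit B.
Visit P.
At P: go right to C.
  At C: go left to U.
    U is a leaf — visit U.
  Visit C.
  At C: go right to W.
    At W: go left to Z.
      At Z: go left to R.
        At R: go left to A.
          At A: go left to S.
            S is a leaf — visit S.
          Visit A.
          At A: no right child.
        Visit R.
        At R: no right child.
      Visit Z.
      At Z: no right child.
    Visit W.
    At W: go right to L.
      L is a leaf — visit L.
Full in-order sequence: Q, F, B, P, U, C, S, A, R, Z, W, L.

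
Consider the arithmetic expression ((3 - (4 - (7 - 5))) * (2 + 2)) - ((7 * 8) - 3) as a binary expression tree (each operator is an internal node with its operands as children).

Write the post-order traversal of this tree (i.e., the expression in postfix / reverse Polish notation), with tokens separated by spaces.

3 4 7 5 - - - 2 2 + * 7 8 * 3 - -

Post-order on an expression tree gives postfix notation: for each operator, emit left operand, right operand, then the operator.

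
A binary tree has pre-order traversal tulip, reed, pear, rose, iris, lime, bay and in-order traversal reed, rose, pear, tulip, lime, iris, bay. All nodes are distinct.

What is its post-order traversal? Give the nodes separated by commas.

The first element of pre-order is the root; it splits in-order into left and right subtrees.
Root tulip: left subtree has 3 nodes {reed, rose, pear}, right has 3 {lime, iris, bay}.
  Root reed: left subtree has 0 nodes { }, right has 2 {rose, pear}.
    Root pear: left subtree has 1 node {rose}, right has 0 { }.
  Root iris: left subtree has 1 node {lime}, right has 1 {bay}.

rose, pear, reed, lime, bay, iris, tulip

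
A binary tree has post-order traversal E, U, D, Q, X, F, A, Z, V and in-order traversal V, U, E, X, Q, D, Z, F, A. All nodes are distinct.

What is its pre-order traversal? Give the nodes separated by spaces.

The last element of post-order is the root; it splits in-order into left and right subtrees.
Root V: left subtree has 0 nodes { }, right has 8 {U, E, X, Q, D, Z, F, A}.
  Root Z: left subtree has 5 nodes {U, E, X, Q, D}, right has 2 {F, A}.
    Root X: left subtree has 2 nodes {U, E}, right has 2 {Q, D}.
      Root U: left subtree has 0 nodes { }, right has 1 {E}.
      Root Q: left subtree has 0 nodes { }, right has 1 {D}.
    Root A: left subtree has 1 node {F}, right has 0 { }.

V Z X U E Q D A F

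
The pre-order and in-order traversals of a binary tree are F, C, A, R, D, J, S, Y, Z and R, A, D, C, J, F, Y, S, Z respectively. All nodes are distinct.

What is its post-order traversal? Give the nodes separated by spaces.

The first element of pre-order is the root; it splits in-order into left and right subtrees.
Root F: left subtree has 5 nodes {R, A, D, C, J}, right has 3 {Y, S, Z}.
  Root C: left subtree has 3 nodes {R, A, D}, right has 1 {J}.
    Root A: left subtree has 1 node {R}, right has 1 {D}.
  Root S: left subtree has 1 node {Y}, right has 1 {Z}.

R D A J C Y Z S F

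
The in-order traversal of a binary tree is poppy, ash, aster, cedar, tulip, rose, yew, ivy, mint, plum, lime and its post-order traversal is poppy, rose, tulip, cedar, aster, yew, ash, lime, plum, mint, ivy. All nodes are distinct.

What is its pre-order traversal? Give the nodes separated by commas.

The last element of post-order is the root; it splits in-order into left and right subtrees.
Root ivy: left subtree has 7 nodes {poppy, ash, aster, cedar, tulip, rose, yew}, right has 3 {mint, plum, lime}.
  Root ash: left subtree has 1 node {poppy}, right has 5 {aster, cedar, tulip, rose, yew}.
    Root yew: left subtree has 4 nodes {aster, cedar, tulip, rose}, right has 0 { }.
      Root aster: left subtree has 0 nodes { }, right has 3 {cedar, tulip, rose}.
        Root cedar: left subtree has 0 nodes { }, right has 2 {tulip, rose}.
          Root tulip: left subtree has 0 nodes { }, right has 1 {rose}.
  Root mint: left subtree has 0 nodes { }, right has 2 {plum, lime}.
    Root plum: left subtree has 0 nodes { }, right has 1 {lime}.

ivy, ash, poppy, yew, aster, cedar, tulip, rose, mint, plum, lime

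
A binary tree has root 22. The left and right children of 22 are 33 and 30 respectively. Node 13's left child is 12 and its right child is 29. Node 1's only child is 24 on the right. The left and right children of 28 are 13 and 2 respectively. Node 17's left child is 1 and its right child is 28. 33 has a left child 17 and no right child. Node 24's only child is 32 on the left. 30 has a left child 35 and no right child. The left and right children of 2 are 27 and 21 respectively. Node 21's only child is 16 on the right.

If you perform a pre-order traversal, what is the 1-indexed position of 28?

7

Pre-order visits the node, then its left subtree, then its right subtree.
Visit 22.
At 22: go left to 33.
  Visit 33.
  At 33: go left to 17.
    Visit 17.
    At 17: go left to 1.
      Visit 1.
      At 1: no left child.
      At 1: go right to 24.
        Visit 24.
        At 24: go left to 32.
          32 is a leaf — visit 32.
        At 24: no right child.
    At 17: go right to 28.
      Visit 28.
      At 28: go left to 13.
        Visit 13.
        At 13: go left to 12.
          12 is a leaf — visit 12.
        At 13: go right to 29.
          29 is a leaf — visit 29.
      At 28: go right to 2.
        Visit 2.
        At 2: go left to 27.
          27 is a leaf — visit 27.
        At 2: go right to 21.
          Visit 21.
          At 21: no left child.
          At 21: go right to 16.
            16 is a leaf — visit 16.
  At 33: no right child.
At 22: go right to 30.
  Visit 30.
  At 30: go left to 35.
    35 is a leaf — visit 35.
  At 30: no right child.
Full pre-order sequence: 22, 33, 17, 1, 24, 32, 28, 13, 12, 29, 2, 27, 21, 16, 30, 35.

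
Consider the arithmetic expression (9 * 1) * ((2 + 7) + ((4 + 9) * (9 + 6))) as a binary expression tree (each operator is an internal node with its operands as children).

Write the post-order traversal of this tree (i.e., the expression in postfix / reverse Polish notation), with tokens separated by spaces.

9 1 * 2 7 + 4 9 + 9 6 + * + *

Post-order on an expression tree gives postfix notation: for each operator, emit left operand, right operand, then the operator.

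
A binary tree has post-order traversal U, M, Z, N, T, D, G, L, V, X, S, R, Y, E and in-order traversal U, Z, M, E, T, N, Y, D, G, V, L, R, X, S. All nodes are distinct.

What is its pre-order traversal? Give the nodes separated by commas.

The last element of post-order is the root; it splits in-order into left and right subtrees.
Root E: left subtree has 3 nodes {U, Z, M}, right has 10 {T, N, Y, D, G, V, L, R, X, S}.
  Root Z: left subtree has 1 node {U}, right has 1 {M}.
  Root Y: left subtree has 2 nodes {T, N}, right has 7 {D, G, V, L, R, X, S}.
    Root T: left subtree has 0 nodes { }, right has 1 {N}.
    Root R: left subtree has 4 nodes {D, G, V, L}, right has 2 {X, S}.
      Root V: left subtree has 2 nodes {D, G}, right has 1 {L}.
        Root G: left subtree has 1 node {D}, right has 0 { }.
      Root S: left subtree has 1 node {X}, right has 0 { }.

E, Z, U, M, Y, T, N, R, V, G, D, L, S, X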